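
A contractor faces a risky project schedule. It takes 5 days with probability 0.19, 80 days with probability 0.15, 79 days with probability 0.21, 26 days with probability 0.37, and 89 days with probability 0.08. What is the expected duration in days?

EV = 0.19 × 5 + 0.15 × 80 + 0.21 × 79 + 0.37 × 26 + 0.08 × 89 = 0.95 + 12 + 16.59 + 9.62 + 7.12 = 46.28

46.28 days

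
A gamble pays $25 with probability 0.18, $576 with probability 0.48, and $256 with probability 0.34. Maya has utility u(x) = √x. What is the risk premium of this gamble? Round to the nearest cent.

E[u] = 0.18·√25 + 0.48·√576 + 0.34·√256 = 0.18·5 + 0.48·24 + 0.34·16 = 17.86
CE = (17.86)² = 318.9796
Risk premium = EV − CE = 368.02 − 318.9796 = 49.0404

$49.04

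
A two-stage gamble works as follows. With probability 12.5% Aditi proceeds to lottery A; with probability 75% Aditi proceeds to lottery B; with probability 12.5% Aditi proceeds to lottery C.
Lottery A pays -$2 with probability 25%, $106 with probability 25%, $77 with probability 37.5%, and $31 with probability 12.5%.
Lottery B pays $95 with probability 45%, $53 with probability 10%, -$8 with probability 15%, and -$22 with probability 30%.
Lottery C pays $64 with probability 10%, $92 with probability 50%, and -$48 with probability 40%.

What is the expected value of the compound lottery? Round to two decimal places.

$41.68

EV(A) = 0.25 × (-2) + 0.25 × 106 + 0.375 × 77 + 0.125 × 31 = -0.5 + 26.5 + 28.875 + 3.875 = 58.75
EV(B) = 0.45 × 95 + 0.1 × 53 + 0.15 × (-8) + 0.3 × (-22) = 42.75 + 5.3 − 1.2 − 6.6 = 40.25
EV(C) = 0.1 × 64 + 0.5 × 92 + 0.4 × (-48) = 6.4 + 46 − 19.2 = 33.2
Overall = 0.125 × 58.75 + 0.75 × 40.25 + 0.125 × 33.2 = 7.34375 + 30.1875 + 4.15 = 41.68125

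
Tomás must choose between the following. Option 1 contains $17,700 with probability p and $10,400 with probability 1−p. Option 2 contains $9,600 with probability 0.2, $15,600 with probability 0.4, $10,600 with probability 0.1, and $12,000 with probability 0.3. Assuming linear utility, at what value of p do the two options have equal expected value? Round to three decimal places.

p = 0.332

EV(Option 2) = 0.2 × 9600 + 0.4 × 15600 + 0.1 × 10600 + 0.3 × 12000 = 1920 + 6240 + 1060 + 3600 = 12820
p·17700 + (1−p)·10400 = 12820
7300p + 10400 = 12820
p = (12820 − 10400) / 7300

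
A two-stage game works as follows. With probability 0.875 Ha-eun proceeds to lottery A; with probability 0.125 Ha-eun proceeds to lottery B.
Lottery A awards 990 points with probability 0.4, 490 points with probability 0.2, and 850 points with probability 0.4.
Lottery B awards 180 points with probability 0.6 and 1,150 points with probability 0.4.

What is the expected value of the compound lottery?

800.75 points

EV(A) = 0.4 × 990 + 0.2 × 490 + 0.4 × 850 = 396 + 98 + 340 = 834
EV(B) = 0.6 × 180 + 0.4 × 1150 = 108 + 460 = 568
Overall = 0.875 × 834 + 0.125 × 568 = 729.75 + 71 = 800.75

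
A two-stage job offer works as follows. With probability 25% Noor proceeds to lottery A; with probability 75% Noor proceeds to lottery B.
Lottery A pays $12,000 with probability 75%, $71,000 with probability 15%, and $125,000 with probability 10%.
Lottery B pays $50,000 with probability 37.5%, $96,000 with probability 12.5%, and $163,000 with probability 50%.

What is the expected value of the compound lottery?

EV(A) = 0.75 × 12000 + 0.15 × 71000 + 0.1 × 125000 = 9000 + 10650 + 12500 = 32150
EV(B) = 0.375 × 50000 + 0.125 × 96000 + 0.5 × 163000 = 18750 + 12000 + 81500 = 112250
Overall = 0.25 × 32150 + 0.75 × 112250 = 8037.5 + 84187.5 = 92225

$92,225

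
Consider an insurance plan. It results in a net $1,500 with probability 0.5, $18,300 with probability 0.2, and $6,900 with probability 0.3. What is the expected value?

$6,480

EV = 0.5 × 1500 + 0.2 × 18300 + 0.3 × 6900 = 750 + 3660 + 2070 = 6480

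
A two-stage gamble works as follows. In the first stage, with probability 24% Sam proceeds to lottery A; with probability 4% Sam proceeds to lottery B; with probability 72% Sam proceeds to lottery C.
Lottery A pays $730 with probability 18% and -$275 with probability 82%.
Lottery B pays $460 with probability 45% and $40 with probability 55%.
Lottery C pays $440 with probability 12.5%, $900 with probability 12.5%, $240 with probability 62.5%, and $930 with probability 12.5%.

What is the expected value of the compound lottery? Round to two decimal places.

EV(A) = 0.18 × 730 + 0.82 × (-275) = 131.4 − 225.5 = -94.1
EV(B) = 0.45 × 460 + 0.55 × 40 = 207 + 22 = 229
EV(C) = 0.125 × 440 + 0.125 × 900 + 0.625 × 240 + 0.125 × 930 = 55 + 112.5 + 150 + 116.25 = 433.75
Overall = 0.24 × (-94.1) + 0.04 × 229 + 0.72 × 433.75 = -22.584 + 9.16 + 312.3 = 298.876

$298.88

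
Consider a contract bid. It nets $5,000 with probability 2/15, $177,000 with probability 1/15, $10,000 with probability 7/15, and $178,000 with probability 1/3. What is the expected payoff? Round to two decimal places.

$76,466.67

EV = 2/15 × 5000 + 1/15 × 177000 + 7/15 × 10000 + 1/3 × 178000 = 666.6667 + 11800 + 4666.6667 + 59333.3333 = 76466.6667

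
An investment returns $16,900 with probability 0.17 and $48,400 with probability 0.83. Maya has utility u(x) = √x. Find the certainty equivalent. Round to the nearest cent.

$41,902.09

E[u] = 0.17·√16900 + 0.83·√48400 = 0.17·130 + 0.83·220 = 204.7
CE = (204.7)² = 41902.09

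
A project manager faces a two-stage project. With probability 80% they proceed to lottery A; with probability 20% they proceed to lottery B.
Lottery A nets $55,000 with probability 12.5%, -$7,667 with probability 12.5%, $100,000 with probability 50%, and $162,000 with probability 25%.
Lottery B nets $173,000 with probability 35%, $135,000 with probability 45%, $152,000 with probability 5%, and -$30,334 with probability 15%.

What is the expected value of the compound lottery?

EV(A) = 0.125 × 55000 + 0.125 × (-7667) + 0.5 × 100000 + 0.25 × 162000 = 6875 − 958.375 + 50000 + 40500 = 96416.625
EV(B) = 0.35 × 173000 + 0.45 × 135000 + 0.05 × 152000 + 0.15 × (-30334) = 60550 + 60750 + 7600 − 4550.1 = 124349.9
Overall = 0.8 × 96416.625 + 0.2 × 124349.9 = 77133.3 + 24869.98 = 102003.28

$102,003.28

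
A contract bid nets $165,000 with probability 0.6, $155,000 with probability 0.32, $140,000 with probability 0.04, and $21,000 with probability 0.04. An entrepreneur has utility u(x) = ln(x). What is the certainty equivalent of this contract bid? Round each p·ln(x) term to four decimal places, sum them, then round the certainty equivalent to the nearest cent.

$147,960.41

E[u] = 0.6·ln(165000) + 0.32·ln(155000) + 0.04·ln(140000) + 0.04·ln(21000) = 7.2082 + 3.8244 + 0.4740 + 0.3981 = 11.9047
CE = e^11.9047 ≈ 147960.41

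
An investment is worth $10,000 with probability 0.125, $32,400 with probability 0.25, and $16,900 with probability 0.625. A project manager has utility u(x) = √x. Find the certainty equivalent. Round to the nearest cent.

E[u] = 0.125·√10000 + 0.25·√32400 + 0.625·√16900 = 0.125·100 + 0.25·180 + 0.625·130 = 138.75
CE = (138.75)² = 19251.5625

$19,251.56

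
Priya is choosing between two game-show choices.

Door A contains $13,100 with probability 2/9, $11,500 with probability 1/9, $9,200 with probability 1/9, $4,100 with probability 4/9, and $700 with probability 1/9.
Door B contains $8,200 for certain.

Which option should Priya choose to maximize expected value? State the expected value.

Door B ($8,200)

Door A = 2/9 × 13100 + 1/9 × 11500 + 1/9 × 9200 + 4/9 × 4100 + 1/9 × 700 = 2911.1111 + 1277.7778 + 1022.2222 + 1822.2222 + 77.7778 = 7111.1111
Door B: 8200 (certain)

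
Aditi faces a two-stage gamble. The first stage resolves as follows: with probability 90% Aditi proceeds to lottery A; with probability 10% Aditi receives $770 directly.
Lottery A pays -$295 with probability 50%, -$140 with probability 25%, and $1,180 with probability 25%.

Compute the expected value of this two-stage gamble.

EV(A) = 0.5 × (-295) + 0.25 × (-140) + 0.25 × 1180 = -147.5 − 35 + 295 = 112.5
Branch B: 770 (certain)
Overall = 0.9 × 112.5 + 0.1 × 770 = 101.25 + 77 = 178.25

$178.25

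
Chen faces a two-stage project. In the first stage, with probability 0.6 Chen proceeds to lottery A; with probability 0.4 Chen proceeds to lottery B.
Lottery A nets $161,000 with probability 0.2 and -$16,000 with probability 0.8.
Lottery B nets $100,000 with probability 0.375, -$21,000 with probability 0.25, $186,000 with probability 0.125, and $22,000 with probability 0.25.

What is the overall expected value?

$36,040

EV(A) = 0.2 × 161000 + 0.8 × (-16000) = 32200 − 12800 = 19400
EV(B) = 0.375 × 100000 + 0.25 × (-21000) + 0.125 × 186000 + 0.25 × 22000 = 37500 − 5250 + 23250 + 5500 = 61000
Overall = 0.6 × 19400 + 0.4 × 61000 = 11640 + 24400 = 36040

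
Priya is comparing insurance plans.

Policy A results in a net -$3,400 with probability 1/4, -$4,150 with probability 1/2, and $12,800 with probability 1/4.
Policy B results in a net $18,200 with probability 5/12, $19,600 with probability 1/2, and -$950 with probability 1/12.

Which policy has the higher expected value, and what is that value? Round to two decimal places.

Policy B ($17,304.17)

Policy A = 1/4 × (-3400) + 1/2 × (-4150) + 1/4 × 12800 = -850 − 2075 + 3200 = 275
Policy B = 5/12 × 18200 + 1/2 × 19600 + 1/12 × (-950) = 7583.3333 + 9800 − 79.1667 = 17304.1667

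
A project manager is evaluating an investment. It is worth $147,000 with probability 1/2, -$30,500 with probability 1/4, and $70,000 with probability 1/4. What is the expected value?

EV = 1/2 × 147000 + 1/4 × (-30500) + 1/4 × 70000 = 73500 − 7625 + 17500 = 83375

$83,375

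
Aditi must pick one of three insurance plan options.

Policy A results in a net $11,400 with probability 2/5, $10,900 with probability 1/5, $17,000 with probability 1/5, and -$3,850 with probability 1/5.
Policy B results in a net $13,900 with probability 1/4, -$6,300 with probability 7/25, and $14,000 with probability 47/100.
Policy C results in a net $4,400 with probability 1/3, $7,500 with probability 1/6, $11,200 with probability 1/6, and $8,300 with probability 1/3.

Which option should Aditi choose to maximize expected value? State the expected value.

Policy A ($9,370)

Policy A = 2/5 × 11400 + 1/5 × 10900 + 1/5 × 17000 + 1/5 × (-3850) = 4560 + 2180 + 3400 − 770 = 9370
Policy B = 1/4 × 13900 + 7/25 × (-6300) + 47/100 × 14000 = 3475 − 1764 + 6580 = 8291
Policy C = 1/3 × 4400 + 1/6 × 7500 + 1/6 × 11200 + 1/3 × 8300 = 1466.6667 + 1250 + 1866.6667 + 2766.6667 = 7350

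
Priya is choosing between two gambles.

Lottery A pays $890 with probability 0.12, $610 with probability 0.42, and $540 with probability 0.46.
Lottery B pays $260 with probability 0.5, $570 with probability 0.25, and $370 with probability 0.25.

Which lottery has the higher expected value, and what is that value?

Lottery A = 0.12 × 890 + 0.42 × 610 + 0.46 × 540 = 106.8 + 256.2 + 248.4 = 611.4
Lottery B = 0.5 × 260 + 0.25 × 570 + 0.25 × 370 = 130 + 142.5 + 92.5 = 365

Lottery A ($611.40)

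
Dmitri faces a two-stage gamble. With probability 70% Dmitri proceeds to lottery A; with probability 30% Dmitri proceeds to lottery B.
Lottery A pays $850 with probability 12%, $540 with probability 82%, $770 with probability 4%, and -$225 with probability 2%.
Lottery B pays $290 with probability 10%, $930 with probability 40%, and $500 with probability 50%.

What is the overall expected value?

$595.07

EV(A) = 0.12 × 850 + 0.82 × 540 + 0.04 × 770 + 0.02 × (-225) = 102 + 442.8 + 30.8 − 4.5 = 571.1
EV(B) = 0.1 × 290 + 0.4 × 930 + 0.5 × 500 = 29 + 372 + 250 = 651
Overall = 0.7 × 571.1 + 0.3 × 651 = 399.77 + 195.3 = 595.07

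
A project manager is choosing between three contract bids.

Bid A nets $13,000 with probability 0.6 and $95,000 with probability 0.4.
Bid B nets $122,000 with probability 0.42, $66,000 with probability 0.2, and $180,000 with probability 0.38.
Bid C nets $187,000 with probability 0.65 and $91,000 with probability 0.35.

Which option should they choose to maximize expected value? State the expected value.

Bid A = 0.6 × 13000 + 0.4 × 95000 = 7800 + 38000 = 45800
Bid B = 0.42 × 122000 + 0.2 × 66000 + 0.38 × 180000 = 51240 + 13200 + 68400 = 132840
Bid C = 0.65 × 187000 + 0.35 × 91000 = 121550 + 31850 = 153400

Bid C ($153,400)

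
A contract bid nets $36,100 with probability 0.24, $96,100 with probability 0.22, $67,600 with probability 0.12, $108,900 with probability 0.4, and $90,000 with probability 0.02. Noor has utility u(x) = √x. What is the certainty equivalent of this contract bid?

E[u] = 0.24·√36100 + 0.22·√96100 + 0.12·√67600 + 0.4·√108900 + 0.02·√90000 = 0.24·190 + 0.22·310 + 0.12·260 + 0.4·330 + 0.02·300 = 283
CE = (283)² = 80089

$80,089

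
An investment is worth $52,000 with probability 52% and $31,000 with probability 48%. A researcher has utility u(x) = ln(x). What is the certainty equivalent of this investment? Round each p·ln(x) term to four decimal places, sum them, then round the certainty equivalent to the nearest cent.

$40,566.59

E[u] = 0.52·ln(52000) + 0.48·ln(31000) = 5.6467 + 4.9640 = 10.6107
CE = e^10.6107 ≈ 40566.59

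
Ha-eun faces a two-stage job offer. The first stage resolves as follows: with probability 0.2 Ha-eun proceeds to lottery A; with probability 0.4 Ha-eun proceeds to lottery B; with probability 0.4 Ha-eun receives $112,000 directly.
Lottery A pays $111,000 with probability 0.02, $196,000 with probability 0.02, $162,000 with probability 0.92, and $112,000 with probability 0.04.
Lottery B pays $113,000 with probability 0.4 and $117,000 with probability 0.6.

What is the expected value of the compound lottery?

EV(A) = 0.02 × 111000 + 0.02 × 196000 + 0.92 × 162000 + 0.04 × 112000 = 2220 + 3920 + 149040 + 4480 = 159660
EV(B) = 0.4 × 113000 + 0.6 × 117000 = 45200 + 70200 = 115400
Branch C: 112000 (certain)
Overall = 0.2 × 159660 + 0.4 × 115400 + 0.4 × 112000 = 31932 + 46160 + 44800 = 122892

$122,892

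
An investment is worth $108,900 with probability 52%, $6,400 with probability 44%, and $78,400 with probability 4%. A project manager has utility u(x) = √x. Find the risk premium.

$15,056

E[u] = 0.52·√108900 + 0.44·√6400 + 0.04·√78400 = 0.52·330 + 0.44·80 + 0.04·280 = 218
CE = (218)² = 47524
Risk premium = EV − CE = 62580 − 47524 = 15056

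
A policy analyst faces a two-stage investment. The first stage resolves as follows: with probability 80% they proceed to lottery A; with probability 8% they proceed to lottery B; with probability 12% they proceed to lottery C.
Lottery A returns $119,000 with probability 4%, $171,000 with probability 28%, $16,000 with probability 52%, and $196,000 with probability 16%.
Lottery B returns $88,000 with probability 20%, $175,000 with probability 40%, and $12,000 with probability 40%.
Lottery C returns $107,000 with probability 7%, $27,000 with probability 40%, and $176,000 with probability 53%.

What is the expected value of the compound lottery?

EV(A) = 0.04 × 119000 + 0.28 × 171000 + 0.52 × 16000 + 0.16 × 196000 = 4760 + 47880 + 8320 + 31360 = 92320
EV(B) = 0.2 × 88000 + 0.4 × 175000 + 0.4 × 12000 = 17600 + 70000 + 4800 = 92400
EV(C) = 0.07 × 107000 + 0.4 × 27000 + 0.53 × 176000 = 7490 + 10800 + 93280 = 111570
Overall = 0.8 × 92320 + 0.08 × 92400 + 0.12 × 111570 = 73856 + 7392 + 13388.4 = 94636.4

$94,636.40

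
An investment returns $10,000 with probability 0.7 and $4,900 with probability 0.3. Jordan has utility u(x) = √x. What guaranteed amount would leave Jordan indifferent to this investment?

$8,281

E[u] = 0.7·√10000 + 0.3·√4900 = 0.7·100 + 0.3·70 = 91
CE = (91)² = 8281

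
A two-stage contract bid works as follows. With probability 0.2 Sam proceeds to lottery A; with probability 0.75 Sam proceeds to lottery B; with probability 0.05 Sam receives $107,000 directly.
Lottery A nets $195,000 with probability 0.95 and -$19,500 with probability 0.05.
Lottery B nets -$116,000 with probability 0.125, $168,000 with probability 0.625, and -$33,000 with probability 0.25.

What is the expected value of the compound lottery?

$103,892.50

EV(A) = 0.95 × 195000 + 0.05 × (-19500) = 185250 − 975 = 184275
EV(B) = 0.125 × (-116000) + 0.625 × 168000 + 0.25 × (-33000) = -14500 + 105000 − 8250 = 82250
Branch C: 107000 (certain)
Overall = 0.2 × 184275 + 0.75 × 82250 + 0.05 × 107000 = 36855 + 61687.5 + 5350 = 103892.5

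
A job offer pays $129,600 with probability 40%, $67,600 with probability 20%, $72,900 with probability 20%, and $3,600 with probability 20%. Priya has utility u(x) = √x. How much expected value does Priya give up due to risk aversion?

$12,016

E[u] = 0.4·√129600 + 0.2·√67600 + 0.2·√72900 + 0.2·√3600 = 0.4·360 + 0.2·260 + 0.2·270 + 0.2·60 = 262
CE = (262)² = 68644
Risk premium = EV − CE = 80660 − 68644 = 12016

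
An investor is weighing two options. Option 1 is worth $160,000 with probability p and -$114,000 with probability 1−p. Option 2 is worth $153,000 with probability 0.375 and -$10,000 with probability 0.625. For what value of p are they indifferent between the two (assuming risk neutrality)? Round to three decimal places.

p = 0.603

EV(Option 2) = 0.375 × 153000 + 0.625 × (-10000) = 57375 − 6250 = 51125
p·160000 + (1−p)·(-114000) = 51125
274000p − 114000 = 51125
p = (51125 + 114000) / 274000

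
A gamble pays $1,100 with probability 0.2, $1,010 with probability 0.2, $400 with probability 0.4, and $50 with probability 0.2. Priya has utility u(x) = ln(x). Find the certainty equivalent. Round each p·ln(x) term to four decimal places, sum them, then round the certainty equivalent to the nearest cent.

E[u] = 0.2·ln(1100) + 0.2·ln(1010) + 0.4·ln(400) + 0.2·ln(50) = 1.4006 + 1.3835 + 2.3966 + 0.7824 = 5.9631
CE = e^5.9631 ≈ 388.81

$388.81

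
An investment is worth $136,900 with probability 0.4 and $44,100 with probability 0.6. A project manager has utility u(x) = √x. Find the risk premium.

$6,144

E[u] = 0.4·√136900 + 0.6·√44100 = 0.4·370 + 0.6·210 = 274
CE = (274)² = 75076
Risk premium = EV − CE = 81220 − 75076 = 6144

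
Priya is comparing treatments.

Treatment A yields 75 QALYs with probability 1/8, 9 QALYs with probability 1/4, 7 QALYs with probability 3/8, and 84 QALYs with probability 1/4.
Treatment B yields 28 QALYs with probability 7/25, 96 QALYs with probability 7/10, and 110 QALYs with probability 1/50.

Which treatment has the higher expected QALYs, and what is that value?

Treatment B (77.24 QALYs)

Treatment A = 1/8 × 75 + 1/4 × 9 + 3/8 × 7 + 1/4 × 84 = 9.375 + 2.25 + 2.625 + 21 = 35.25
Treatment B = 7/25 × 28 + 7/10 × 96 + 1/50 × 110 = 7.84 + 67.2 + 2.2 = 77.24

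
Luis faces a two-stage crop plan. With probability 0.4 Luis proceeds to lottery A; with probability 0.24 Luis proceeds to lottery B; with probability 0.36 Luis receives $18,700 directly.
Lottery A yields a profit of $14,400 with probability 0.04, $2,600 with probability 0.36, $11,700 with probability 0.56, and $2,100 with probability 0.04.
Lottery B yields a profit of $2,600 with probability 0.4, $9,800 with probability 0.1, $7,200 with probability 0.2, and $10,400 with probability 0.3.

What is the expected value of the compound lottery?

EV(A) = 0.04 × 14400 + 0.36 × 2600 + 0.56 × 11700 + 0.04 × 2100 = 576 + 936 + 6552 + 84 = 8148
EV(B) = 0.4 × 2600 + 0.1 × 9800 + 0.2 × 7200 + 0.3 × 10400 = 1040 + 980 + 1440 + 3120 = 6580
Branch C: 18700 (certain)
Overall = 0.4 × 8148 + 0.24 × 6580 + 0.36 × 18700 = 3259.2 + 1579.2 + 6732 = 11570.4

$11,570.40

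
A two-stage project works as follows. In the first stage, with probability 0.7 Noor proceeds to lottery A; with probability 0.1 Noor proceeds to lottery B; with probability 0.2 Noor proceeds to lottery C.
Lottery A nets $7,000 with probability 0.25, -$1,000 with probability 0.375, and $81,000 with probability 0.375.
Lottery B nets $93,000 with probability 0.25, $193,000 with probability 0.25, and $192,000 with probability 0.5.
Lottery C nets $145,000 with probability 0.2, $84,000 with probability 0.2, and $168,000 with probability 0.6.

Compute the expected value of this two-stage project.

EV(A) = 0.25 × 7000 + 0.375 × (-1000) + 0.375 × 81000 = 1750 − 375 + 30375 = 31750
EV(B) = 0.25 × 93000 + 0.25 × 193000 + 0.5 × 192000 = 23250 + 48250 + 96000 = 167500
EV(C) = 0.2 × 145000 + 0.2 × 84000 + 0.6 × 168000 = 29000 + 16800 + 100800 = 146600
Overall = 0.7 × 31750 + 0.1 × 167500 + 0.2 × 146600 = 22225 + 16750 + 29320 = 68295

$68,295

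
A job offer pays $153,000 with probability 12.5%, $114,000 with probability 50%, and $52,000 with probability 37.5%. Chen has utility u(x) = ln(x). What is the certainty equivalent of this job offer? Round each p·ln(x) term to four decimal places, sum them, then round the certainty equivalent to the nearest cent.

$88,115.17

E[u] = 0.125·ln(153000) + 0.5·ln(114000) + 0.375·ln(52000) = 1.4923 + 5.8220 + 4.0721 = 11.3864
CE = e^11.3864 ≈ 88115.17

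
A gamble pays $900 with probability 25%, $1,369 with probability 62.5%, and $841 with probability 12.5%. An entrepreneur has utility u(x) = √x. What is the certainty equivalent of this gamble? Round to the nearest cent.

$1,173.06

E[u] = 0.25·√900 + 0.625·√1369 + 0.125·√841 = 0.25·30 + 0.625·37 + 0.125·29 = 34.25
CE = (34.25)² = 1173.0625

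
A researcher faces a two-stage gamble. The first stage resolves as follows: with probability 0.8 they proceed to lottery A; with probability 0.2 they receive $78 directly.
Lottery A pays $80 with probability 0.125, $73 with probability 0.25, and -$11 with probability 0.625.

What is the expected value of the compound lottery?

EV(A) = 0.125 × 80 + 0.25 × 73 + 0.625 × (-11) = 10 + 18.25 − 6.875 = 21.375
Branch B: 78 (certain)
Overall = 0.8 × 21.375 + 0.2 × 78 = 17.1 + 15.6 = 32.7

$32.70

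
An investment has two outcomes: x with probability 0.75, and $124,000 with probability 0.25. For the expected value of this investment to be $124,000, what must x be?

0.75·x + 0.25·124000 = 124000
0.75·x = 124000 − 31000 = 93000
x = 93000 / 0.75 = 124000

x = $124,000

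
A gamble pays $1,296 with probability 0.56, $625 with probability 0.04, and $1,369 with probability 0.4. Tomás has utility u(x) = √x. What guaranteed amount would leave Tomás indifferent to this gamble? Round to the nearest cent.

E[u] = 0.56·√1296 + 0.04·√625 + 0.4·√1369 = 0.56·36 + 0.04·25 + 0.4·37 = 35.96
CE = (35.96)² = 1293.1216

$1,293.12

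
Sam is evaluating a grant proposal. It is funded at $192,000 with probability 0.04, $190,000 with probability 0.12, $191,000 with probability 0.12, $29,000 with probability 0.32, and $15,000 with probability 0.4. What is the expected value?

EV = 0.04 × 192000 + 0.12 × 190000 + 0.12 × 191000 + 0.32 × 29000 + 0.4 × 15000 = 7680 + 22800 + 22920 + 9280 + 6000 = 68680

$68,680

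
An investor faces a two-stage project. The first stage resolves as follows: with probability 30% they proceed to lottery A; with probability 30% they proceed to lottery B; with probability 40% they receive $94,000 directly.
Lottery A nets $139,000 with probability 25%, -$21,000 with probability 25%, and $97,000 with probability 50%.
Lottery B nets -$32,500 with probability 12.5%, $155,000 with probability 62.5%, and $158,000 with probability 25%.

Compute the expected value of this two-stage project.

EV(A) = 0.25 × 139000 + 0.25 × (-21000) + 0.5 × 97000 = 34750 − 5250 + 48500 = 78000
EV(B) = 0.125 × (-32500) + 0.625 × 155000 + 0.25 × 158000 = -4062.5 + 96875 + 39500 = 132312.5
Branch C: 94000 (certain)
Overall = 0.3 × 78000 + 0.3 × 132312.5 + 0.4 × 94000 = 23400 + 39693.75 + 37600 = 100693.75

$100,693.75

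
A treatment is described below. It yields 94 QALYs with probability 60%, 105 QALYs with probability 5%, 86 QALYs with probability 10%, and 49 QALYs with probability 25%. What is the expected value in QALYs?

EV = 0.6 × 94 + 0.05 × 105 + 0.1 × 86 + 0.25 × 49 = 56.4 + 5.25 + 8.6 + 12.25 = 82.5

82.5 QALYs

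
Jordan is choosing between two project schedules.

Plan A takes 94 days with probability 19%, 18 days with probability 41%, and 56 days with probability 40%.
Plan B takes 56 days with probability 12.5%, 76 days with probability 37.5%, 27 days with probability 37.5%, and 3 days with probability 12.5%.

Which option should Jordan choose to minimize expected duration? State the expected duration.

Plan A = 0.19 × 94 + 0.41 × 18 + 0.4 × 56 = 17.86 + 7.38 + 22.4 = 47.64
Plan B = 0.125 × 56 + 0.375 × 76 + 0.375 × 27 + 0.125 × 3 = 7 + 28.5 + 10.125 + 0.375 = 46

Plan B (46 days)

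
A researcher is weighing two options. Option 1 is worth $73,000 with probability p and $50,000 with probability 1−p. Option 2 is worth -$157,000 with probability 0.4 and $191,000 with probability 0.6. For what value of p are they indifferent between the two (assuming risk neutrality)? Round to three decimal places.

EV(Option 2) = 0.4 × (-157000) + 0.6 × 191000 = -62800 + 114600 = 51800
p·73000 + (1−p)·50000 = 51800
23000p + 50000 = 51800
p = (51800 − 50000) / 23000

p = 0.078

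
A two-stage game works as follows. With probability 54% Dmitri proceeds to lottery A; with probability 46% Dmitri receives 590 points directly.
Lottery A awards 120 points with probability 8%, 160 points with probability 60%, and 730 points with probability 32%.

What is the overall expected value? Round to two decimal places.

EV(A) = 0.08 × 120 + 0.6 × 160 + 0.32 × 730 = 9.6 + 96 + 233.6 = 339.2
Branch B: 590 (certain)
Overall = 0.54 × 339.2 + 0.46 × 590 = 183.168 + 271.4 = 454.568

454.57 points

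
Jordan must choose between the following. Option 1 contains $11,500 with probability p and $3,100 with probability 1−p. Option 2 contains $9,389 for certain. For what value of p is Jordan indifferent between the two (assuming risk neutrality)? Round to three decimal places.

p·11500 + (1−p)·3100 = 9389
8400p + 3100 = 9389
p = (9389 − 3100) / 8400

p = 0.749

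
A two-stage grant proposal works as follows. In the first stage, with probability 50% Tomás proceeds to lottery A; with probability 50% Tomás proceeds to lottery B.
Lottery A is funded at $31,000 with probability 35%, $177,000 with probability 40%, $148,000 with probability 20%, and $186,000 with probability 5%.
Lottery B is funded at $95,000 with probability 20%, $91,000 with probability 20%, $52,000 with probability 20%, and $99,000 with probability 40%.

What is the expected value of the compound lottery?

EV(A) = 0.35 × 31000 + 0.4 × 177000 + 0.2 × 148000 + 0.05 × 186000 = 10850 + 70800 + 29600 + 9300 = 120550
EV(B) = 0.2 × 95000 + 0.2 × 91000 + 0.2 × 52000 + 0.4 × 99000 = 19000 + 18200 + 10400 + 39600 = 87200
Overall = 0.5 × 120550 + 0.5 × 87200 = 60275 + 43600 = 103875

$103,875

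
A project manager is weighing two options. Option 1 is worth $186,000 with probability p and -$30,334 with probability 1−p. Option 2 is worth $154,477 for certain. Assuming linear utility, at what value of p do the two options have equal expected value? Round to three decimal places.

p = 0.854

p·186000 + (1−p)·(-30334) = 154477
216334p − 30334 = 154477
p = (154477 + 30334) / 216334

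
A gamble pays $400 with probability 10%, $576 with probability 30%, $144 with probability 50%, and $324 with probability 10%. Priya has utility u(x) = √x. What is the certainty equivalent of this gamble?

$289

E[u] = 0.1·√400 + 0.3·√576 + 0.5·√144 + 0.1·√324 = 0.1·20 + 0.3·24 + 0.5·12 + 0.1·18 = 17
CE = (17)² = 289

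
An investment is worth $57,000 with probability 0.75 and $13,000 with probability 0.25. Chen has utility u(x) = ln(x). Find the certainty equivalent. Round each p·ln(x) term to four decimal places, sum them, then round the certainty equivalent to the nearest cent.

$39,391.29

E[u] = 0.75·ln(57000) + 0.25·ln(13000) = 8.2131 + 2.3682 = 10.5813
CE = e^10.5813 ≈ 39391.29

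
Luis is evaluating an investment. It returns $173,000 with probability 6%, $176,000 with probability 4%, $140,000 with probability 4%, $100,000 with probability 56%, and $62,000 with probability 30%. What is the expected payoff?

$97,620

EV = 0.06 × 173000 + 0.04 × 176000 + 0.04 × 140000 + 0.56 × 100000 + 0.3 × 62000 = 10380 + 7040 + 5600 + 56000 + 18600 = 97620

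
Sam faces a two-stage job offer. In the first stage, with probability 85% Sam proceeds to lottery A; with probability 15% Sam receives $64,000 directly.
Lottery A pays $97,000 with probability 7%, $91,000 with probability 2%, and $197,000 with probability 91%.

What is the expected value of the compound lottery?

EV(A) = 0.07 × 97000 + 0.02 × 91000 + 0.91 × 197000 = 6790 + 1820 + 179270 = 187880
Branch B: 64000 (certain)
Overall = 0.85 × 187880 + 0.15 × 64000 = 159698 + 9600 = 169298

$169,298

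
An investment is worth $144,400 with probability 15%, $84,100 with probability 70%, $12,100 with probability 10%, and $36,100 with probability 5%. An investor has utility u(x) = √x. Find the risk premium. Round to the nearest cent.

$4,864.75

E[u] = 0.15·√144400 + 0.7·√84100 + 0.1·√12100 + 0.05·√36100 = 0.15·380 + 0.7·290 + 0.1·110 + 0.05·190 = 280.5
CE = (280.5)² = 78680.25
Risk premium = EV − CE = 83545 − 78680.25 = 4864.75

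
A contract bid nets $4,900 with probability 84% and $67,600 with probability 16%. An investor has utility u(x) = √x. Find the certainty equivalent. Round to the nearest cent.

E[u] = 0.84·√4900 + 0.16·√67600 = 0.84·70 + 0.16·260 = 100.4
CE = (100.4)² = 10080.16

$10,080.16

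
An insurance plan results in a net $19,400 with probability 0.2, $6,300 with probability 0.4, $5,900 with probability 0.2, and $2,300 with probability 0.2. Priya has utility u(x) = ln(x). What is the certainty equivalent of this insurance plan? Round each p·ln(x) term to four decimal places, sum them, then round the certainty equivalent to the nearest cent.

$6,364.56

E[u] = 0.2·ln(19400) + 0.4·ln(6300) + 0.2·ln(5900) + 0.2·ln(2300) = 1.9746 + 3.4993 + 1.7365 + 1.5481 = 8.7585
CE = e^8.7585 ≈ 6364.56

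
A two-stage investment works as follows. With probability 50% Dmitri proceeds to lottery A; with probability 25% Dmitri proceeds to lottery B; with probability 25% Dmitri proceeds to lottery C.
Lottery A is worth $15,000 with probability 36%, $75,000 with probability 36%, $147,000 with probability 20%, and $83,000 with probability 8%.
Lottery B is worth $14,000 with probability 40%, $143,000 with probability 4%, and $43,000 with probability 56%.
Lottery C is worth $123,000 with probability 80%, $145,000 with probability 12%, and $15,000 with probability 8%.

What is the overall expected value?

$72,320

EV(A) = 0.36 × 15000 + 0.36 × 75000 + 0.2 × 147000 + 0.08 × 83000 = 5400 + 27000 + 29400 + 6640 = 68440
EV(B) = 0.4 × 14000 + 0.04 × 143000 + 0.56 × 43000 = 5600 + 5720 + 24080 = 35400
EV(C) = 0.8 × 123000 + 0.12 × 145000 + 0.08 × 15000 = 98400 + 17400 + 1200 = 117000
Overall = 0.5 × 68440 + 0.25 × 35400 + 0.25 × 117000 = 34220 + 8850 + 29250 = 72320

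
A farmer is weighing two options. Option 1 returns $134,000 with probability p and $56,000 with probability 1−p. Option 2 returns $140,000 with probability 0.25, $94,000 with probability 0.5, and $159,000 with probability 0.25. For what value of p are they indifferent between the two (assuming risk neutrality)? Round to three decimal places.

EV(Option 2) = 0.25 × 140000 + 0.5 × 94000 + 0.25 × 159000 = 35000 + 47000 + 39750 = 121750
p·134000 + (1−p)·56000 = 121750
78000p + 56000 = 121750
p = (121750 − 56000) / 78000

p = 0.843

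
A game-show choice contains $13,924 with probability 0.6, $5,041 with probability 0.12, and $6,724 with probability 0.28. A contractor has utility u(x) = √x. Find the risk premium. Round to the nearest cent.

$380.84

E[u] = 0.6·√13924 + 0.12·√5041 + 0.28·√6724 = 0.6·118 + 0.12·71 + 0.28·82 = 102.28
CE = (102.28)² = 10461.1984
Risk premium = EV − CE = 10842.04 − 10461.1984 = 380.8416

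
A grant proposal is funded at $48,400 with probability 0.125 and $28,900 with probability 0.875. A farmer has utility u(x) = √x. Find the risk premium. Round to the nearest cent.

$273.44

E[u] = 0.125·√48400 + 0.875·√28900 = 0.125·220 + 0.875·170 = 176.25
CE = (176.25)² = 31064.0625
Risk premium = EV − CE = 31337.5 − 31064.0625 = 273.4375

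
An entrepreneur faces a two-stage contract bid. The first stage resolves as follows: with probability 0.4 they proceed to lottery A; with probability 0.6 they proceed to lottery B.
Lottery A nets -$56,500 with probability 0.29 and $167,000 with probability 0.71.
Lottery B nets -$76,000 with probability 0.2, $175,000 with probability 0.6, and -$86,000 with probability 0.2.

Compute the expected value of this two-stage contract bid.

EV(A) = 0.29 × (-56500) + 0.71 × 167000 = -16385 + 118570 = 102185
EV(B) = 0.2 × (-76000) + 0.6 × 175000 + 0.2 × (-86000) = -15200 + 105000 − 17200 = 72600
Overall = 0.4 × 102185 + 0.6 × 72600 = 40874 + 43560 = 84434

$84,434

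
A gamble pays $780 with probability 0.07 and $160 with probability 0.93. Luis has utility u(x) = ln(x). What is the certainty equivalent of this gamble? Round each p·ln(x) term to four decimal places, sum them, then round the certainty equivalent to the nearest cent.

$178.77

E[u] = 0.07·ln(780) + 0.93·ln(160) = 0.4662 + 4.7199 = 5.1861
CE = e^5.1861 ≈ 178.77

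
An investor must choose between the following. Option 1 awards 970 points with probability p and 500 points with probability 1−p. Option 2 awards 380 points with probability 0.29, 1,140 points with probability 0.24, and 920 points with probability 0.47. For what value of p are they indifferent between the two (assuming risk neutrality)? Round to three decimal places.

p = 0.673

EV(Option 2) = 0.29 × 380 + 0.24 × 1140 + 0.47 × 920 = 110.2 + 273.6 + 432.4 = 816.2
p·970 + (1−p)·500 = 816.2
470p + 500 = 816.2
p = (816.2 − 500) / 470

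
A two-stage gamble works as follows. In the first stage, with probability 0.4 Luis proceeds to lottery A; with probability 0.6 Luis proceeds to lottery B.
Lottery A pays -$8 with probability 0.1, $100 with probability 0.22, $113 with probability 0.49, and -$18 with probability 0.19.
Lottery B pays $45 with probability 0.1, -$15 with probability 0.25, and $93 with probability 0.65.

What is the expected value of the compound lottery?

EV(A) = 0.1 × (-8) + 0.22 × 100 + 0.49 × 113 + 0.19 × (-18) = -0.8 + 22 + 55.37 − 3.42 = 73.15
EV(B) = 0.1 × 45 + 0.25 × (-15) + 0.65 × 93 = 4.5 − 3.75 + 60.45 = 61.2
Overall = 0.4 × 73.15 + 0.6 × 61.2 = 29.26 + 36.72 = 65.98

$65.98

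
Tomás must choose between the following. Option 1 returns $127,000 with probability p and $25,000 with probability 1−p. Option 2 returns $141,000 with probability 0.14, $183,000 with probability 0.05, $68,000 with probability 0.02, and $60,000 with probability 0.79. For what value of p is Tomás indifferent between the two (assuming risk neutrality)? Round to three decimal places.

p = 0.516

EV(Option 2) = 0.14 × 141000 + 0.05 × 183000 + 0.02 × 68000 + 0.79 × 60000 = 19740 + 9150 + 1360 + 47400 = 77650
p·127000 + (1−p)·25000 = 77650
102000p + 25000 = 77650
p = (77650 − 25000) / 102000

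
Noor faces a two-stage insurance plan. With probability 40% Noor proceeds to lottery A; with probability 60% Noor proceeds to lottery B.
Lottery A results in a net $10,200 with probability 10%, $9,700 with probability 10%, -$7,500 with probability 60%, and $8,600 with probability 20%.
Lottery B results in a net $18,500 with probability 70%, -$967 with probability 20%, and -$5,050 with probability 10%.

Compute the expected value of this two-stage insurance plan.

$7,034.96

EV(A) = 0.1 × 10200 + 0.1 × 9700 + 0.6 × (-7500) + 0.2 × 8600 = 1020 + 970 − 4500 + 1720 = -790
EV(B) = 0.7 × 18500 + 0.2 × (-967) + 0.1 × (-5050) = 12950 − 193.4 − 505 = 12251.6
Overall = 0.4 × (-790) + 0.6 × 12251.6 = -316 + 7350.96 = 7034.96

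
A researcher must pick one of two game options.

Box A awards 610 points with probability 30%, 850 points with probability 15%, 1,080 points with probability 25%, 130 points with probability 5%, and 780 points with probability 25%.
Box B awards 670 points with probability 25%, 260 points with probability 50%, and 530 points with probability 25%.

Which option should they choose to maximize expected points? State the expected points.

Box A (782 points)

Box A = 0.3 × 610 + 0.15 × 850 + 0.25 × 1080 + 0.05 × 130 + 0.25 × 780 = 183 + 127.5 + 270 + 6.5 + 195 = 782
Box B = 0.25 × 670 + 0.5 × 260 + 0.25 × 530 = 167.5 + 130 + 132.5 = 430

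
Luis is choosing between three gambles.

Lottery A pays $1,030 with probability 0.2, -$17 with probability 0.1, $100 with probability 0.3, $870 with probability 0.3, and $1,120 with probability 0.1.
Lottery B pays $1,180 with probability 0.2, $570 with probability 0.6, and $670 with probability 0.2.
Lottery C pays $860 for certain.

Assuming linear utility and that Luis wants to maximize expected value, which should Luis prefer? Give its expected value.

Lottery A = 0.2 × 1030 + 0.1 × (-17) + 0.3 × 100 + 0.3 × 870 + 0.1 × 1120 = 206 − 1.7 + 30 + 261 + 112 = 607.3
Lottery B = 0.2 × 1180 + 0.6 × 570 + 0.2 × 670 = 236 + 342 + 134 = 712
Lottery C: 860 (certain)

Lottery C ($860)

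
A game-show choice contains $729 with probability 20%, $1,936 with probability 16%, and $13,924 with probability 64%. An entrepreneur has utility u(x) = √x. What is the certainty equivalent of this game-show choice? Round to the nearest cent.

E[u] = 0.2·√729 + 0.16·√1936 + 0.64·√13924 = 0.2·27 + 0.16·44 + 0.64·118 = 87.96
CE = (87.96)² = 7736.9616

$7,736.96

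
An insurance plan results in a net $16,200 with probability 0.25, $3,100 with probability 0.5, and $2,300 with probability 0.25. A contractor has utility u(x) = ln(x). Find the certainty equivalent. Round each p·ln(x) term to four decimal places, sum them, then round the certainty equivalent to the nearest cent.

E[u] = 0.25·ln(16200) + 0.5·ln(3100) + 0.25·ln(2300) = 2.4232 + 4.0196 + 1.9352 = 8.3780
CE = e^8.3780 ≈ 4350.30

$4,350.30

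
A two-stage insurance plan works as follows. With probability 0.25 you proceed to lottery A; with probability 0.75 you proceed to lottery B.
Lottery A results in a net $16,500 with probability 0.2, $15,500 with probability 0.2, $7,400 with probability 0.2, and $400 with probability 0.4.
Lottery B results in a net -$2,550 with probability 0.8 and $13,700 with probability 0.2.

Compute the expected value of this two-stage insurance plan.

EV(A) = 0.2 × 16500 + 0.2 × 15500 + 0.2 × 7400 + 0.4 × 400 = 3300 + 3100 + 1480 + 160 = 8040
EV(B) = 0.8 × (-2550) + 0.2 × 13700 = -2040 + 2740 = 700
Overall = 0.25 × 8040 + 0.75 × 700 = 2010 + 525 = 2535

$2,535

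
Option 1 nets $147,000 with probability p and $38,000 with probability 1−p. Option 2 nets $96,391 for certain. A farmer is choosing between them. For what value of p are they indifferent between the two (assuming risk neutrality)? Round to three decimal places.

p = 0.536

p·147000 + (1−p)·38000 = 96391
109000p + 38000 = 96391
p = (96391 − 38000) / 109000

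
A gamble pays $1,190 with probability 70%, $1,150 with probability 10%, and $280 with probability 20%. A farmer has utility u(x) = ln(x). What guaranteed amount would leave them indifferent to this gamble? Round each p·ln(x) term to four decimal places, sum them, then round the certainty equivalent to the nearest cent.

E[u] = 0.7·ln(1190) + 0.1·ln(1150) + 0.2·ln(280) = 4.9572 + 0.7048 + 1.1270 = 6.7890
CE = e^6.7890 ≈ 888.03

$888.03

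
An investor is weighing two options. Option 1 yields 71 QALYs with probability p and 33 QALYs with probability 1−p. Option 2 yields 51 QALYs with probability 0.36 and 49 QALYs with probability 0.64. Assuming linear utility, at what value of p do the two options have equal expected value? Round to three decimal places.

EV(Option 2) = 0.36 × 51 + 0.64 × 49 = 18.36 + 31.36 = 49.72
p·71 + (1−p)·33 = 49.72
38p + 33 = 49.72
p = (49.72 − 33) / 38

p = 0.440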